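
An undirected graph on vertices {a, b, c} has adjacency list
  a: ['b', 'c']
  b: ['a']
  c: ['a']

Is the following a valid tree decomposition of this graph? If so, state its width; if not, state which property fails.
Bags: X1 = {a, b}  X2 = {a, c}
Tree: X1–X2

Yes; width 1.

Checking the three conditions: (i) the bags cover all of {a, b, c}; (ii) for each edge, some bag contains both endpoints; (iii) the bags containing any fixed vertex form a subtree. All hold, so the decomposition is valid with width 2 − 1 = 1.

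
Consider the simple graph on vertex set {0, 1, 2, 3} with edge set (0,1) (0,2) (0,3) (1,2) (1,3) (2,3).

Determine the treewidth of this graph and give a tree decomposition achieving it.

With just one bag of size 4, the width is 4 − 1 = 3, so tw(G) ≤ 3. On the other hand G contains the 4-clique {0, 1, 2, 3}. A clique must lie in a single bag of any decomposition, so no decomposition can have width below 3. Therefore the treewidth is 3.

Treewidth 3.
Bags: B1 = {0, 1, 2, 3}
Tree: (single bag)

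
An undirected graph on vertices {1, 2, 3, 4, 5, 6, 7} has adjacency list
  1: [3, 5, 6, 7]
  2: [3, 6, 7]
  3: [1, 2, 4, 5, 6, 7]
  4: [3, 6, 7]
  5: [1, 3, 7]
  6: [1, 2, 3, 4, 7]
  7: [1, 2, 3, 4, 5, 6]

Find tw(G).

3

A width-3 tree decomposition is:
Bags: B1 = {1, 3, 6, 7}  B2 = {2, 3, 6, 7}  B3 = {1, 3, 5, 7}  B4 = {3, 4, 6, 7}
Tree: B1–B2, B1–B3, B1–B4
The largest bag has 4 vertices, giving width 3; this decomposition certifies tw(G) ≤ 3. Conversely, {1, 3, 5, 7} is a clique of size 4, and the vertices of any clique must share a bag in every tree decomposition; so some bag has ≥ 4 vertices and tw(G) ≥ 3. The upper and lower bounds meet at 3, so that is the treewidth.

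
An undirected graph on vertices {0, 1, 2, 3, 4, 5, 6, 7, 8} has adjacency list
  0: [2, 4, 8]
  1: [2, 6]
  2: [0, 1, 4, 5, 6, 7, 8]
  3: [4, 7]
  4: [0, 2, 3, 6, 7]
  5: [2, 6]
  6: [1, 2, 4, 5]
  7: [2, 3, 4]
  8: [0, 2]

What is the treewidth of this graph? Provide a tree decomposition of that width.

Each bag holds 3 vertices, so the decomposition has width 2, which upper-bounds the treewidth. Conversely, {0, 2, 8} is a clique of size 3, and the vertices of any clique must share a bag in every tree decomposition; so some bag has ≥ 3 vertices and tw(G) ≥ 2. Hence tw(G) = 2 exactly.

Treewidth 2.
One optimal decomposition is:
Bags: B1 = {2, 4, 6}  B2 = {1, 2, 6}  B3 = {0, 2, 4}  B4 = {0, 2, 8}  B5 = {2, 4, 7}  B6 = {3, 4, 7}  B7 = {2, 5, 6}
Tree: B1–B2, B1–B3, B3–B4, B1–B5, B5–B6, B1–B7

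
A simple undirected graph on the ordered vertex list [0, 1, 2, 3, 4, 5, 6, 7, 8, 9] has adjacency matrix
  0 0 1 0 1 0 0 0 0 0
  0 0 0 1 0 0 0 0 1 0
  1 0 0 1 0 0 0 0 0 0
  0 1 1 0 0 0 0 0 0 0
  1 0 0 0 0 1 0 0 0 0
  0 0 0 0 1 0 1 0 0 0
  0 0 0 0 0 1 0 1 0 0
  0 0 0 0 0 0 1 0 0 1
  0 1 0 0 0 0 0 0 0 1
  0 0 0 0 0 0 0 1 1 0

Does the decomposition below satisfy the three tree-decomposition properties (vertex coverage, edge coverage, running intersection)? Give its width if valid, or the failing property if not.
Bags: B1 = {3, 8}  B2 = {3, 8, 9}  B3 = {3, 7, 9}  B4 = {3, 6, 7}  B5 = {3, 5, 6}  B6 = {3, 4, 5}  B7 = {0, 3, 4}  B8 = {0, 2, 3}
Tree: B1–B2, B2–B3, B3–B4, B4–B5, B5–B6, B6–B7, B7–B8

A tree decomposition must satisfy three properties: every vertex lies in some bag; for every edge, both endpoints lie together in some bag; and for every vertex, the bags containing it form a connected subtree. Here vertex 1 appears in no bag, so the decomposition is invalid.

No — vertex 1 appears in no bag.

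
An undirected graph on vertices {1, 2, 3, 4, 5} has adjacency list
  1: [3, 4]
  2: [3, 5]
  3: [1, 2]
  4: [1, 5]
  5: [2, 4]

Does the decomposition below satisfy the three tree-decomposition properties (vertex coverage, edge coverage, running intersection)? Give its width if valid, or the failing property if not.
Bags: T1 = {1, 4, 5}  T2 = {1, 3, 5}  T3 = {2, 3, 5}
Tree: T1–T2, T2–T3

Every vertex of G appears in some bag (union = {1, 2, 3, 4, 5}); every edge is covered by a bag; and for each vertex v the set of bags containing v is connected in the bag tree. The decomposition is therefore valid. The largest bag has 3 vertices, so the width is 2.

Yes; width 2.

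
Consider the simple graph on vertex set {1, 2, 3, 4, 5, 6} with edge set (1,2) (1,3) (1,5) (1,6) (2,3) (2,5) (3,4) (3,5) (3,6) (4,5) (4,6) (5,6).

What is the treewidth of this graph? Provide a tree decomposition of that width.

Treewidth 3.
Bags: B1 = {3, 4, 5, 6}  B2 = {1, 3, 5, 6}  B3 = {1, 2, 3, 5}
Tree: B1–B2, B2–B3

Each bag holds 4 vertices, so the decomposition has width 3, which upper-bounds the treewidth. For the lower bound, the 4 vertices {1, 2, 3, 5} are pairwise adjacent, and any tree decomposition puts a clique entirely inside one bag — forcing width ≥ 3. Combining the bounds, tw(G) = 3.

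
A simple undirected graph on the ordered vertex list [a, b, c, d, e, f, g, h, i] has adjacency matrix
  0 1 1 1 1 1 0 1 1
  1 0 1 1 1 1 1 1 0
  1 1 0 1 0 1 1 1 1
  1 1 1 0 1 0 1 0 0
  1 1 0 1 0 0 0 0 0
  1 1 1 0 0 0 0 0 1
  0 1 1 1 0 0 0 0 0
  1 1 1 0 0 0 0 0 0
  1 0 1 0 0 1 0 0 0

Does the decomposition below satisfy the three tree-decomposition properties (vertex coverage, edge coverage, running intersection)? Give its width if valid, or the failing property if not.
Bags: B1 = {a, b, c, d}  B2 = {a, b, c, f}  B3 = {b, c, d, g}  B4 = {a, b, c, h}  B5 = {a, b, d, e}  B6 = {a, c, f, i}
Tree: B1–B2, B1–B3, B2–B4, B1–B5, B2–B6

Yes; width 3.

Vertex coverage: the bags together contain {a, b, c, d, e, f, g, h, i}, the full vertex set. Edge coverage: each edge of G has both endpoints in at least one bag. Running intersection: for every vertex, the bags containing it form a connected subtree. All three properties hold, so this is a valid tree decomposition of width max|bag| − 1 = 3, and hence tw(G) ≤ 3.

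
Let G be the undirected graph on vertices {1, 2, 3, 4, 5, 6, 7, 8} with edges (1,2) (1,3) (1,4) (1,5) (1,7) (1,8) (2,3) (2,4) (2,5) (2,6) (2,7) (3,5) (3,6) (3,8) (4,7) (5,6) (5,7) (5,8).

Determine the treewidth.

3

A width-3 tree decomposition is:
Bags: B1 = {1, 2, 5, 7}  B2 = {1, 2, 3, 5}  B3 = {2, 3, 5, 6}  B4 = {1, 3, 5, 8}  B5 = {1, 2, 4, 7}
Tree: B1–B2, B2–B3, B2–B4, B1–B5
Every bag has size at most 4, so the width is 4 − 1 = 3 and tw(G) ≤ 3. Conversely, {1, 3, 5, 8} is a clique of size 4, and the vertices of any clique must share a bag in every tree decomposition; so some bag has ≥ 4 vertices and tw(G) ≥ 3. The upper and lower bounds meet at 3, so that is the treewidth.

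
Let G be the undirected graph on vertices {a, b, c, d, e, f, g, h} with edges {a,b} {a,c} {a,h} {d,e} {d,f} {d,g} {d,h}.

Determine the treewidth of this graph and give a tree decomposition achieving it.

Treewidth 1.
Bags: B1 = {a, b}  B2 = {a, h}  B3 = {d, h}  B4 = {d, g}  B5 = {d, f}  B6 = {d, e}  B7 = {a, c}
Tree: B1–B2, B2–B3, B3–B4, B4–B5, B5–B6, B2–B7

Each bag holds 2 vertices, so the decomposition has width 1, which upper-bounds the treewidth. G has an edge, so its treewidth is at least 1. Hence tw(G) = 1 exactly.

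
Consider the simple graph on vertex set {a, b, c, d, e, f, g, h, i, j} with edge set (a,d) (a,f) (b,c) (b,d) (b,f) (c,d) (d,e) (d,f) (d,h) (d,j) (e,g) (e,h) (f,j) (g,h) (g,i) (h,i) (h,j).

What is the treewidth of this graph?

A width-2 tree decomposition is:
Bags: B1 = {b, d, f}  B2 = {d, f, j}  B3 = {b, c, d}  B4 = {d, h, j}  B5 = {d, e, h}  B6 = {e, g, h}  B7 = {a, d, f}  B8 = {g, h, i}
Tree: B1–B2, B1–B3, B2–B4, B4–B5, B5–B6, B1–B7, B6–B8
Each bag holds 3 vertices, so the decomposition has width 2, which upper-bounds the treewidth. Conversely, {d, e, h} is a clique of size 3, and the vertices of any clique must share a bag in every tree decomposition; so some bag has ≥ 3 vertices and tw(G) ≥ 2. Combining the bounds, tw(G) = 2.

2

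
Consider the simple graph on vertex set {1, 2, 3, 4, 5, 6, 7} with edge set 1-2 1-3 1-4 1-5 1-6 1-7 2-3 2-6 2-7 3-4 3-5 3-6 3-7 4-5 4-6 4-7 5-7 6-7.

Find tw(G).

4

A width-4 tree decomposition is:
Bags: B1 = {1, 3, 4, 6, 7}  B2 = {1, 2, 3, 6, 7}  B3 = {1, 3, 4, 5, 7}
Tree: B1–B2, B1–B3
Every bag has size at most 5, so the width is 5 − 1 = 4 and tw(G) ≤ 4. Conversely, {1, 2, 3, 6, 7} is a clique of size 5, and the vertices of any clique must share a bag in every tree decomposition; so some bag has ≥ 5 vertices and tw(G) ≥ 4. Combining the bounds, tw(G) = 4.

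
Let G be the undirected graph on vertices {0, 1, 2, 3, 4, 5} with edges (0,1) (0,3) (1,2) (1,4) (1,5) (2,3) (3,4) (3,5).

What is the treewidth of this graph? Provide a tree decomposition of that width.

Treewidth 2.
Bags: B1 = {1, 3, 4}  B2 = {1, 3, 5}  B3 = {0, 1, 3}  B4 = {1, 2, 3}
Tree: B1–B2, B2–B3, B3–B4

Every bag has size at most 3, so the width is 3 − 1 = 2 and tw(G) ≤ 2. Since 4–1–5–3–4 is a cycle in G, G is not acyclic. Forests are exactly the graphs of treewidth ≤ 1, so tw(G) ≥ 2. Hence tw(G) = 2 exactly.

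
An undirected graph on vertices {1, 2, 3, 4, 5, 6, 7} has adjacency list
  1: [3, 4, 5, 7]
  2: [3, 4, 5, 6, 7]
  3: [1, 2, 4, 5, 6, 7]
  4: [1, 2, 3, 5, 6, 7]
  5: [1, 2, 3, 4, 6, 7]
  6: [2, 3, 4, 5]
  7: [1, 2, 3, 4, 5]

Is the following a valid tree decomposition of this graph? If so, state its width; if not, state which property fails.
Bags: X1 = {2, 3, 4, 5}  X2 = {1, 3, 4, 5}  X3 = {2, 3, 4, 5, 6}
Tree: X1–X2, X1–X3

A tree decomposition must satisfy three properties: every vertex lies in some bag; for every edge, both endpoints lie together in some bag; and for every vertex, the bags containing it form a connected subtree. Here vertex 7 appears in no bag, so the decomposition is invalid.

No — vertex 7 appears in no bag.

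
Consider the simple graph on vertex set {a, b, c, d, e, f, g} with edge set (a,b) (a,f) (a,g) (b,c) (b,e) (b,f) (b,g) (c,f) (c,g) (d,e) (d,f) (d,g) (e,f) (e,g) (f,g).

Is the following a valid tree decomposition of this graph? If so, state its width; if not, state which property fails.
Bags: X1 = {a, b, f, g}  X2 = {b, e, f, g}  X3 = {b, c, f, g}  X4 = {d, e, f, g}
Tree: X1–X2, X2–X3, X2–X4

Every vertex of G appears in some bag (union = {a, b, c, d, e, f, g}); every edge is covered by a bag; and for each vertex v the set of bags containing v is connected in the bag tree. The decomposition is therefore valid. The largest bag has 4 vertices, so the width is 3.

Yes; width 3.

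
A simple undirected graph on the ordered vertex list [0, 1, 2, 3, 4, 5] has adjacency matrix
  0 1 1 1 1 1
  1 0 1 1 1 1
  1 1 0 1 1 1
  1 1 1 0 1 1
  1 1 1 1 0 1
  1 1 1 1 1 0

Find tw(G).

5

A width-5 tree decomposition is:
Bags: B1 = {0, 1, 2, 3, 4, 5}
Tree: (single bag)
With just one bag of size 6, the width is 6 − 1 = 5, so tw(G) ≤ 5. On the other hand G contains the 6-clique {0, 1, 2, 3, 4, 5}. A clique must lie in a single bag of any decomposition, so no decomposition can have width below 5. Hence tw(G) = 5 exactly.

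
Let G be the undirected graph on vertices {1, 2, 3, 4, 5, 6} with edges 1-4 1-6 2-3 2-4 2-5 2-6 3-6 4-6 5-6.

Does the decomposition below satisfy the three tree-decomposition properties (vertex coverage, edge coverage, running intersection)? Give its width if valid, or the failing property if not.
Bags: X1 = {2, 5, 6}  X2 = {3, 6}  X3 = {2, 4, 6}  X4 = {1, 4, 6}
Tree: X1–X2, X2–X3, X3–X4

A tree decomposition must satisfy three properties: every vertex lies in some bag; for every edge, both endpoints lie together in some bag; and for every vertex, the bags containing it form a connected subtree. Here edge (2,3) lies in no bag, so the decomposition is invalid.

No — edge (2,3) lies in no bag.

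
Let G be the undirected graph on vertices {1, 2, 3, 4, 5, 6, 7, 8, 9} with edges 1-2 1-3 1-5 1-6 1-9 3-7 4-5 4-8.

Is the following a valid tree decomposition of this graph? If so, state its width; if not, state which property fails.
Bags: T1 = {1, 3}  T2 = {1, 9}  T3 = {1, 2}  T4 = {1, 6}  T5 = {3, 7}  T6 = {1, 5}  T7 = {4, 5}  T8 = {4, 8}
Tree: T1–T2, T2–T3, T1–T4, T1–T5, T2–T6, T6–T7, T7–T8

Yes; width 1.

Every vertex of G appears in some bag (union = {1, 2, 3, 4, 5, 6, 7, 8, 9}); every edge is covered by a bag; and for each vertex v the set of bags containing v is connected in the bag tree. The decomposition is therefore valid. The largest bag has 2 vertices, so the width is 1.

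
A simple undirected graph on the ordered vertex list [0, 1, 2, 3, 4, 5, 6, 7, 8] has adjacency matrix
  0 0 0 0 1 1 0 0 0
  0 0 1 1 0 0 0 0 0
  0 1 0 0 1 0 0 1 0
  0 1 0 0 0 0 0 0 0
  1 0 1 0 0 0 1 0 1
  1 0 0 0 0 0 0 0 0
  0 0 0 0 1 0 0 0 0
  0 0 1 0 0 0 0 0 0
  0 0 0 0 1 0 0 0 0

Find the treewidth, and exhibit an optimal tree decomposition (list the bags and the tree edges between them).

Treewidth 1.
One such decomposition:
Bags: B1 = {2, 7}  B2 = {2, 4}  B3 = {4, 8}  B4 = {4, 6}  B5 = {0, 4}  B6 = {1, 2}  B7 = {0, 5}  B8 = {1, 3}
Tree: B1–B2, B2–B3, B3–B4, B3–B5, B2–B6, B5–B7, B6–B8

The largest bag has 2 vertices, giving width 1; this decomposition certifies tw(G) ≤ 1. Any graph with an edge has treewidth ≥ 1, and G has the edge 2–7. The upper and lower bounds meet at 1, so that is the treewidth.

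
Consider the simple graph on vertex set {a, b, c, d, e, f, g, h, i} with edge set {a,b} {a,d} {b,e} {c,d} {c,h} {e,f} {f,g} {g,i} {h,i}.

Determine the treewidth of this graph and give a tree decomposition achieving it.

Treewidth 2.
One such decomposition:
Bags: B1 = {f, g, i}  B2 = {e, f, i}  B3 = {b, e, i}  B4 = {a, b, i}  B5 = {a, d, i}  B6 = {c, d, i}  B7 = {c, h, i}
Tree: B1–B2, B2–B3, B3–B4, B4–B5, B5–B6, B6–B7

The largest bag has 3 vertices, giving width 2; this decomposition certifies tw(G) ≤ 2. Since i–g–f–e–b–a–d–c–h–i is a cycle in G, G is not acyclic. Forests are exactly the graphs of treewidth ≤ 1, so tw(G) ≥ 2. Combining the bounds, tw(G) = 2.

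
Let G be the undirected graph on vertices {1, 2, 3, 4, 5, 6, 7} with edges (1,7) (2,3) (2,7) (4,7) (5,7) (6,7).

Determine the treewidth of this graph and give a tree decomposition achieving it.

Each bag holds 2 vertices, so the decomposition has width 1, which upper-bounds the treewidth. Since G has at least one edge (e.g. 2–7), it is not an edgeless graph, so tw(G) ≥ 1. Therefore the treewidth is 1.

Treewidth 1.
One such decomposition:
Bags: B1 = {2, 7}  B2 = {5, 7}  B3 = {6, 7}  B4 = {2, 3}  B5 = {1, 7}  B6 = {4, 7}
Tree: B1–B2, B2–B3, B1–B4, B3–B5, B3–B6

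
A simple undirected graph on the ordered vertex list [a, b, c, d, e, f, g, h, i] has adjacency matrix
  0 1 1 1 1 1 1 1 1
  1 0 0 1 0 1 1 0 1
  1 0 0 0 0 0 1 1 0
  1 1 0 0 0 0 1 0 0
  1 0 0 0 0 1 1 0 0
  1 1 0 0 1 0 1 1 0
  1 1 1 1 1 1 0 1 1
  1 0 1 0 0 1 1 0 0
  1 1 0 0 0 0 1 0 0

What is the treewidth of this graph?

A width-3 tree decomposition is:
Bags: B1 = {a, b, f, g}  B2 = {a, f, g, h}  B3 = {a, e, f, g}  B4 = {a, b, d, g}  B5 = {a, c, g, h}  B6 = {a, b, g, i}
Tree: B1–B2, B1–B3, B1–B4, B2–B5, B4–B6
The largest bag has 4 vertices, giving width 3; this decomposition certifies tw(G) ≤ 3. For the lower bound, the 4 vertices {a, b, d, g} are pairwise adjacent, and any tree decomposition puts a clique entirely inside one bag — forcing width ≥ 3. Therefore the treewidth is 3.

3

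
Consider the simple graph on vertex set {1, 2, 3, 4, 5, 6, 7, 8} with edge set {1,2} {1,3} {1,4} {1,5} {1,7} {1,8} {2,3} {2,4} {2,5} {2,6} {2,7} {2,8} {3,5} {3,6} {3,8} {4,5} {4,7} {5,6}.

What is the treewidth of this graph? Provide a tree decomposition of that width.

Treewidth 3.
One optimal decomposition is:
Bags: B1 = {1, 2, 3, 8}  B2 = {1, 2, 3, 5}  B3 = {2, 3, 5, 6}  B4 = {1, 2, 4, 5}  B5 = {1, 2, 4, 7}
Tree: B1–B2, B2–B3, B2–B4, B4–B5

Each bag holds 4 vertices, so the decomposition has width 3, which upper-bounds the treewidth. Conversely, {1, 2, 3, 8} is a clique of size 4, and the vertices of any clique must share a bag in every tree decomposition; so some bag has ≥ 4 vertices and tw(G) ≥ 3. Hence tw(G) = 3 exactly.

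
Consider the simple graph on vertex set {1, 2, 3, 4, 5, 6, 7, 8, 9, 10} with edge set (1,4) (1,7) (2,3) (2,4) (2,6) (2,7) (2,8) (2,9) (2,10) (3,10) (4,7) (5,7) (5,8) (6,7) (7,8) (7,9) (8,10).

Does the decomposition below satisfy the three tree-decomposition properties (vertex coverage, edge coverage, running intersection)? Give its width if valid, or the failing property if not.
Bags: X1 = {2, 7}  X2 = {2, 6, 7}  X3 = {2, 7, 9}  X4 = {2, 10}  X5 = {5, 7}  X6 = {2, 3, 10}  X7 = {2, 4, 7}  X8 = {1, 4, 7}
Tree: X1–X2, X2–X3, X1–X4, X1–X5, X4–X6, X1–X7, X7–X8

A tree decomposition must satisfy three properties: every vertex lies in some bag; for every edge, both endpoints lie together in some bag; and for every vertex, the bags containing it form a connected subtree. Here vertex 8 appears in no bag, so the decomposition is invalid.

No — vertex 8 appears in no bag.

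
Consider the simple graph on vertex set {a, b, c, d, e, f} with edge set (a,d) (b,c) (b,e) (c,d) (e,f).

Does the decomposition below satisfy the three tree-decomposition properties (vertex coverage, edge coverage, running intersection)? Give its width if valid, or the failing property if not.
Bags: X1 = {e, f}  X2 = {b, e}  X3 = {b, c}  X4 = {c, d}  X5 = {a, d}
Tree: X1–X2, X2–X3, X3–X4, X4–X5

Vertex coverage: the bags together contain {a, b, c, d, e, f}, the full vertex set. Edge coverage: each edge of G has both endpoints in at least one bag. Running intersection: for every vertex, the bags containing it form a connected subtree. All three properties hold, so this is a valid tree decomposition of width max|bag| − 1 = 1, and hence tw(G) ≤ 1.

Yes; width 1.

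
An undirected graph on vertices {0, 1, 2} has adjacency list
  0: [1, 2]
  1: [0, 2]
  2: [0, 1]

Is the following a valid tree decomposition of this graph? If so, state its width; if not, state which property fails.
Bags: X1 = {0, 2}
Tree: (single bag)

No — vertex 1 appears in no bag.

A tree decomposition must satisfy three properties: every vertex lies in some bag; for every edge, both endpoints lie together in some bag; and for every vertex, the bags containing it form a connected subtree. Here vertex 1 appears in no bag, so the decomposition is invalid.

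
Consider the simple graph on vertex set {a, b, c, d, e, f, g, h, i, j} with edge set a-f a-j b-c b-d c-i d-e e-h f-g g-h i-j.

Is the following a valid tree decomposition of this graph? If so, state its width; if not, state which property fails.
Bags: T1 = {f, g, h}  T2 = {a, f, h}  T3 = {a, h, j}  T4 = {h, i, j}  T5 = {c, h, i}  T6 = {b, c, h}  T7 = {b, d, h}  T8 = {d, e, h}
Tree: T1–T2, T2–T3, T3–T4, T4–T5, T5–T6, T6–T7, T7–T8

Yes; width 2.

Vertex coverage: the bags together contain {a, b, c, d, e, f, g, h, i, j}, the full vertex set. Edge coverage: each edge of G has both endpoints in at least one bag. Running intersection: for every vertex, the bags containing it form a connected subtree. All three properties hold, so this is a valid tree decomposition of width max|bag| − 1 = 2, and hence tw(G) ≤ 2.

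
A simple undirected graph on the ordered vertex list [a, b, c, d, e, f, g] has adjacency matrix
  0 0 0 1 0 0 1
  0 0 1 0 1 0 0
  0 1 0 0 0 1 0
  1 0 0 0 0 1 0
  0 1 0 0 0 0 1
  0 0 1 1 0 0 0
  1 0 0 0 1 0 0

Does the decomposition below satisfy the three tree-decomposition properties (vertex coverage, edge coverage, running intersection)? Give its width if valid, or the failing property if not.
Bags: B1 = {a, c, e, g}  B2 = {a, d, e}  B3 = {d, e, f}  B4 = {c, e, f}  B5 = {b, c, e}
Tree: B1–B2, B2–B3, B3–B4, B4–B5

No — bags containing vertex c are not connected in the tree.

A tree decomposition must satisfy three properties: every vertex lies in some bag; for every edge, both endpoints lie together in some bag; and for every vertex, the bags containing it form a connected subtree. Here bags containing vertex c are not connected in the tree, so the decomposition is invalid.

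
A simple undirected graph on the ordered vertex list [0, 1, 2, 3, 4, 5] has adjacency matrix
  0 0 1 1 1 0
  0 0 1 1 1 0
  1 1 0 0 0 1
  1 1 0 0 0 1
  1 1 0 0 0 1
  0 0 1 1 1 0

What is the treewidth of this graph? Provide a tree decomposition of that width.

Treewidth 3.
One optimal decomposition is:
Bags: B1 = {0, 1, 2, 5}  B2 = {0, 1, 4, 5}  B3 = {0, 1, 3, 5}
Tree: B1–B2, B2–B3

Every bag has size at most 4, so the width is 4 − 1 = 3 and tw(G) ≤ 3. For the lower bound: the 4 vertex sets {0,2}, {1,4}, {5}, {3} are disjoint, each induces a connected subgraph, and every pair is joined by at least one edge of G. Contracting each set to a single vertex therefore yields K_{4} as a minor, and since treewidth is minor-monotone, tw(G) ≥ tw(K_{4}) = 3. Therefore the treewidth is 3.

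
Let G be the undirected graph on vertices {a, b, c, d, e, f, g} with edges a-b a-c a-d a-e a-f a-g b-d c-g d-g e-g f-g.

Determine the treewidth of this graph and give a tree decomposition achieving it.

Treewidth 2.
Bags: B1 = {a, f, g}  B2 = {a, e, g}  B3 = {a, c, g}  B4 = {a, d, g}  B5 = {a, b, d}
Tree: B1–B2, B1–B3, B1–B4, B4–B5

The largest bag has 3 vertices, giving width 2; this decomposition certifies tw(G) ≤ 2. On the other hand G contains the 3-clique {a, d, g}. A clique must lie in a single bag of any decomposition, so no decomposition can have width below 2. Combining the bounds, tw(G) = 2.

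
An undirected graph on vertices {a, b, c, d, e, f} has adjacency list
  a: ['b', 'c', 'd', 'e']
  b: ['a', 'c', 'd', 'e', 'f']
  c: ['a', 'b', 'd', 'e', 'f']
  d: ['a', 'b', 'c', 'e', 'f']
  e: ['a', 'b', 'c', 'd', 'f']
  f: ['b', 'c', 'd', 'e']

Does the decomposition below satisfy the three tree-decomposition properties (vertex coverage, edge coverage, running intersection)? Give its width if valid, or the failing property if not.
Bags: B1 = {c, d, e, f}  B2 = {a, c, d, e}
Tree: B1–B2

A tree decomposition must satisfy three properties: every vertex lies in some bag; for every edge, both endpoints lie together in some bag; and for every vertex, the bags containing it form a connected subtree. Here vertex b appears in no bag, so the decomposition is invalid.

No — vertex b appears in no bag.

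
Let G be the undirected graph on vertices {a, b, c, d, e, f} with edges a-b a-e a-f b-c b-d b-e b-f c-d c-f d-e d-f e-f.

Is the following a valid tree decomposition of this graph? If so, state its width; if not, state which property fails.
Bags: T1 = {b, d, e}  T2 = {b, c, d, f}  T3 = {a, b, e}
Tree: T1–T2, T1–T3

A tree decomposition must satisfy three properties: every vertex lies in some bag; for every edge, both endpoints lie together in some bag; and for every vertex, the bags containing it form a connected subtree. Here edge (f,e) lies in no bag, so the decomposition is invalid.

No — edge (f,e) lies in no bag.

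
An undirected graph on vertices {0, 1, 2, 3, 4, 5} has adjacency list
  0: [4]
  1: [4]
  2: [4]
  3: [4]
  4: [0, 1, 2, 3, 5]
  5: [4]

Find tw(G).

1

A width-1 tree decomposition is:
Bags: B1 = {4, 5}  B2 = {1, 4}  B3 = {3, 4}  B4 = {0, 4}  B5 = {2, 4}
Tree: B1–B2, B1–B3, B2–B4, B2–B5
Each bag holds 2 vertices, so the decomposition has width 1, which upper-bounds the treewidth. Since G has at least one edge (e.g. 5–4), it is not an edgeless graph, so tw(G) ≥ 1. Therefore the treewidth is 1.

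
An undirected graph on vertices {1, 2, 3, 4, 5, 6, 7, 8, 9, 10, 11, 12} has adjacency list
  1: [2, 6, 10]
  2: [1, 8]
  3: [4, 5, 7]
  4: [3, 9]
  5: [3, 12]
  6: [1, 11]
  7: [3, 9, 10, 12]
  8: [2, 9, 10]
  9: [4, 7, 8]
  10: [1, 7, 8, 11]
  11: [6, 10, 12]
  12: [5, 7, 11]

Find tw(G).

3

A width-3 tree decomposition is:
Bags: B1 = {1, 2, 6, 11}  B2 = {1, 2, 10, 11}  B3 = {2, 8, 10, 11}  B4 = {8, 10, 11, 12}  B5 = {7, 8, 10, 12}  B6 = {7, 8, 9, 12}  B7 = {5, 7, 9, 12}  B8 = {3, 5, 7, 9}  B9 = {3, 4, 5, 9}
Tree: B1–B2, B2–B3, B3–B4, B4–B5, B5–B6, B6–B7, B7–B8, B8–B9
Every bag has size at most 4, so the width is 4 − 1 = 3 and tw(G) ≤ 3. For the lower bound: the 4 vertex sets {1,2,6}, {11}, {10}, {7,8,9,12} are disjoint, each induces a connected subgraph, and every pair is joined by at least one edge of G. Contracting each set to a single vertex therefore yields K_{4} as a minor, and since treewidth is minor-monotone, tw(G) ≥ tw(K_{4}) = 3. Combining the bounds, tw(G) = 3.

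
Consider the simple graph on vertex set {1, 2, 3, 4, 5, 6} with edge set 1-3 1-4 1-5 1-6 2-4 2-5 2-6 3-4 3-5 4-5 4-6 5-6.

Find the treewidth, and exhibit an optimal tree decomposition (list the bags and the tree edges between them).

The largest bag has 4 vertices, giving width 3; this decomposition certifies tw(G) ≤ 3. On the other hand G contains the 4-clique {1, 3, 4, 5}. A clique must lie in a single bag of any decomposition, so no decomposition can have width below 3. Combining the bounds, tw(G) = 3.

Treewidth 3.
One such decomposition:
Bags: B1 = {2, 4, 5, 6}  B2 = {1, 4, 5, 6}  B3 = {1, 3, 4, 5}
Tree: B1–B2, B2–B3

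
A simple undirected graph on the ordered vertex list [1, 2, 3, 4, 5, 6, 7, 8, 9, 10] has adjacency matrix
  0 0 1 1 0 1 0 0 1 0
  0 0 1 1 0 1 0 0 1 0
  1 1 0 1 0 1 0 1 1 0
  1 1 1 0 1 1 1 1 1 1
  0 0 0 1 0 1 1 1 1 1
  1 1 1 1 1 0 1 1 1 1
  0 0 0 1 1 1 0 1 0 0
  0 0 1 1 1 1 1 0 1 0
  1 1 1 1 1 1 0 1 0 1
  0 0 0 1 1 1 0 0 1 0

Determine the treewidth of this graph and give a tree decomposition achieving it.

Treewidth 4.
Bags: B1 = {3, 4, 6, 8, 9}  B2 = {2, 3, 4, 6, 9}  B3 = {4, 5, 6, 8, 9}  B4 = {4, 5, 6, 9, 10}  B5 = {4, 5, 6, 7, 8}  B6 = {1, 3, 4, 6, 9}
Tree: B1–B2, B1–B3, B3–B4, B3–B5, B1–B6

Each bag holds 5 vertices, so the decomposition has width 4, which upper-bounds the treewidth. Conversely, {4, 5, 6, 9, 10} is a clique of size 5, and the vertices of any clique must share a bag in every tree decomposition; so some bag has ≥ 5 vertices and tw(G) ≥ 4. Therefore the treewidth is 4.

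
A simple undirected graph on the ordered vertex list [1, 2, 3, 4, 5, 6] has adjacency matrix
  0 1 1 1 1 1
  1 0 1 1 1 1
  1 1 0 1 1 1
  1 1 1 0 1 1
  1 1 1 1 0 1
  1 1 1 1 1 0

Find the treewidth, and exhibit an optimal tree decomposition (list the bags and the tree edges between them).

Treewidth 5.
One optimal decomposition is:
Bags: B1 = {1, 2, 3, 4, 5, 6}
Tree: (single bag)

With just one bag of size 6, the width is 6 − 1 = 5, so tw(G) ≤ 5. On the other hand G contains the 6-clique {1, 2, 3, 4, 5, 6}. A clique must lie in a single bag of any decomposition, so no decomposition can have width below 5. Hence tw(G) = 5 exactly.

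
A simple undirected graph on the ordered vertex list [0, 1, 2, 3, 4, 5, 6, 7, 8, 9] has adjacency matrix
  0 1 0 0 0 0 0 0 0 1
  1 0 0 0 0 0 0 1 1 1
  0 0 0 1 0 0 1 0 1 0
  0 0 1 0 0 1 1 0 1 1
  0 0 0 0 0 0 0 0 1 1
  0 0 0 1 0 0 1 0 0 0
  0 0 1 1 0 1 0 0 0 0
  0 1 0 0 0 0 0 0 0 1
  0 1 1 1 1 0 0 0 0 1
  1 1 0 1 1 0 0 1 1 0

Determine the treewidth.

2

A width-2 tree decomposition is:
Bags: B1 = {3, 8, 9}  B2 = {1, 8, 9}  B3 = {2, 3, 8}  B4 = {2, 3, 6}  B5 = {0, 1, 9}  B6 = {3, 5, 6}  B7 = {4, 8, 9}  B8 = {1, 7, 9}
Tree: B1–B2, B1–B3, B3–B4, B2–B5, B4–B6, B1–B7, B5–B8
Each bag holds 3 vertices, so the decomposition has width 2, which upper-bounds the treewidth. For the lower bound, the 3 vertices {1, 8, 9} are pairwise adjacent, and any tree decomposition puts a clique entirely inside one bag — forcing width ≥ 2. The upper and lower bounds meet at 2, so that is the treewidth.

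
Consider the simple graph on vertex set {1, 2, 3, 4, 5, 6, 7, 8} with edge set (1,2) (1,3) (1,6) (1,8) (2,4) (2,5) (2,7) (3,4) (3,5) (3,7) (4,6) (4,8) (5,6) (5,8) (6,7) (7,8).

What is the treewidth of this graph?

4

A width-4 tree decomposition is:
Bags: B1 = {1, 3, 4, 5, 7}  B2 = {1, 4, 5, 7, 8}  B3 = {1, 4, 5, 6, 7}  B4 = {1, 2, 4, 5, 7}
Tree: B1–B2, B2–B3, B3–B4
Every bag has size at most 5, so the width is 5 − 1 = 4 and tw(G) ≤ 4. For the lower bound: the 5 vertex sets {1,3}, {5,8}, {6,7}, {4}, {2} are disjoint, each induces a connected subgraph, and every pair is joined by at least one edge of G. Contracting each set to a single vertex therefore yields K_{5} as a minor, and since treewidth is minor-monotone, tw(G) ≥ tw(K_{5}) = 4. The upper and lower bounds meet at 4, so that is the treewidth.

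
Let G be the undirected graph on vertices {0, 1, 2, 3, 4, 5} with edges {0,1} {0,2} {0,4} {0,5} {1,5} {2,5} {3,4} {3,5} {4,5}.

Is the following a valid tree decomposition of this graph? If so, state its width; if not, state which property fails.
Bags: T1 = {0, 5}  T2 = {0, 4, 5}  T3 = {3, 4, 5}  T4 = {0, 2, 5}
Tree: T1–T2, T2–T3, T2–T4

No — vertex 1 appears in no bag.

A tree decomposition must satisfy three properties: every vertex lies in some bag; for every edge, both endpoints lie together in some bag; and for every vertex, the bags containing it form a connected subtree. Here vertex 1 appears in no bag, so the decomposition is invalid.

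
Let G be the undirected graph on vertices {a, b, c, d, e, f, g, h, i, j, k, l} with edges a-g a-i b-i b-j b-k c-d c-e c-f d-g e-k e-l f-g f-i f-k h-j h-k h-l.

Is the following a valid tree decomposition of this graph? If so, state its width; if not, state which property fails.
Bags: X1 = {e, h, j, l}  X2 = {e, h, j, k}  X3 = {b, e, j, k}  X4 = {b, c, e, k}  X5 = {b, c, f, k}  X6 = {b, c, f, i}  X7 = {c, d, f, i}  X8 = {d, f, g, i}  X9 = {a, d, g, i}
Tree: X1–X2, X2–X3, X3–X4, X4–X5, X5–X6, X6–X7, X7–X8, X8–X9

Yes; width 3.

Checking the three conditions: (i) the bags cover all of {a, b, c, d, e, f, g, h, i, j, k, l}; (ii) for each edge, some bag contains both endpoints; (iii) the bags containing any fixed vertex form a subtree. All hold, so the decomposition is valid with width 4 − 1 = 3.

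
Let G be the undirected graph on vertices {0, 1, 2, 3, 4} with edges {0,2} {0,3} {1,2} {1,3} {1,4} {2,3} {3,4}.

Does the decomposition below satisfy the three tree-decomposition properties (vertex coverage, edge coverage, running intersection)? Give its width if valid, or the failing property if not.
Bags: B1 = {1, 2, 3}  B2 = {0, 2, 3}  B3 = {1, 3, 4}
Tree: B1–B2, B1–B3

Yes; width 2.

Vertex coverage: the bags together contain {0, 1, 2, 3, 4}, the full vertex set. Edge coverage: each edge of G has both endpoints in at least one bag. Running intersection: for every vertex, the bags containing it form a connected subtree. All three properties hold, so this is a valid tree decomposition of width max|bag| − 1 = 2, and hence tw(G) ≤ 2.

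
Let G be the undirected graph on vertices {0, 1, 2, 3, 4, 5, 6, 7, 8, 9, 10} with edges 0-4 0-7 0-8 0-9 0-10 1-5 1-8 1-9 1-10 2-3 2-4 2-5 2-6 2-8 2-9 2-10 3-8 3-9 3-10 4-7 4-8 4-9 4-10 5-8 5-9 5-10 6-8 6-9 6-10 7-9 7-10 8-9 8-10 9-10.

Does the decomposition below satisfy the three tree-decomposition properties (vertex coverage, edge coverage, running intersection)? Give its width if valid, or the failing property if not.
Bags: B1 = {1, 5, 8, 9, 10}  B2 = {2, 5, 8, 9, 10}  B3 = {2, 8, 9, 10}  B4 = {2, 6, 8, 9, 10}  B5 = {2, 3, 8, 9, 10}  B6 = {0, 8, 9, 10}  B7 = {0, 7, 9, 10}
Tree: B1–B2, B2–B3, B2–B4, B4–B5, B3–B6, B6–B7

A tree decomposition must satisfy three properties: every vertex lies in some bag; for every edge, both endpoints lie together in some bag; and for every vertex, the bags containing it form a connected subtree. Here vertex 4 appears in no bag, so the decomposition is invalid.

No — vertex 4 appears in no bag.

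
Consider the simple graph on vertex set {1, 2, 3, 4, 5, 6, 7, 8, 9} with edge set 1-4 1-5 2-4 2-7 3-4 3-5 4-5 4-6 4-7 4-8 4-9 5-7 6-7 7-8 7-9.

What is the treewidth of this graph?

A width-2 tree decomposition is:
Bags: B1 = {4, 7, 8}  B2 = {4, 5, 7}  B3 = {3, 4, 5}  B4 = {4, 7, 9}  B5 = {4, 6, 7}  B6 = {2, 4, 7}  B7 = {1, 4, 5}
Tree: B1–B2, B2–B3, B1–B4, B1–B5, B1–B6, B2–B7
The largest bag has 3 vertices, giving width 2; this decomposition certifies tw(G) ≤ 2. For the lower bound, the 3 vertices {1, 4, 5} are pairwise adjacent, and any tree decomposition puts a clique entirely inside one bag — forcing width ≥ 2. Hence tw(G) = 2 exactly.

2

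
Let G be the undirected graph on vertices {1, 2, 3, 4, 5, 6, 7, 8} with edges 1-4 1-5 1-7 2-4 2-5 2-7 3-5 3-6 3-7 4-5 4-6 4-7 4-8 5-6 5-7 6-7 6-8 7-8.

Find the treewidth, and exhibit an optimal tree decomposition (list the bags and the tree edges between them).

The largest bag has 4 vertices, giving width 3; this decomposition certifies tw(G) ≤ 3. For the lower bound, the 4 vertices {3, 5, 6, 7} are pairwise adjacent, and any tree decomposition puts a clique entirely inside one bag — forcing width ≥ 3. Hence tw(G) = 3 exactly.

Treewidth 3.
Bags: B1 = {3, 5, 6, 7}  B2 = {4, 5, 6, 7}  B3 = {4, 6, 7, 8}  B4 = {1, 4, 5, 7}  B5 = {2, 4, 5, 7}
Tree: B1–B2, B2–B3, B2–B4, B4–B5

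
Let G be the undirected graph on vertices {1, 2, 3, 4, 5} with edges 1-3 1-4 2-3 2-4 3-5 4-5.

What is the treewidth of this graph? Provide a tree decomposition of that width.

Treewidth 2.
Bags: B1 = {3, 4, 5}  B2 = {1, 3, 4}  B3 = {2, 3, 4}
Tree: B1–B2, B2–B3

Each bag holds 3 vertices, so the decomposition has width 2, which upper-bounds the treewidth. Since 3–5–4–1–3 is a cycle in G, G is not acyclic. Forests are exactly the graphs of treewidth ≤ 1, so tw(G) ≥ 2. Hence tw(G) = 2 exactly.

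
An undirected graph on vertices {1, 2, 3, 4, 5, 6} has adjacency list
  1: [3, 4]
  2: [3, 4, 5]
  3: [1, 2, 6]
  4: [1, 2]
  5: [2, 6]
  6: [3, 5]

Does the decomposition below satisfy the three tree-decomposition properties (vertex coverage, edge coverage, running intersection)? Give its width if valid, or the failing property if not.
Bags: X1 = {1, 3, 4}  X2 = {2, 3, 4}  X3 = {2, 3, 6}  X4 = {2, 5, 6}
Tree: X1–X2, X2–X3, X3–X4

Checking the three conditions: (i) the bags cover all of {1, 2, 3, 4, 5, 6}; (ii) for each edge, some bag contains both endpoints; (iii) the bags containing any fixed vertex form a subtree. All hold, so the decomposition is valid with width 3 − 1 = 2.

Yes; width 2.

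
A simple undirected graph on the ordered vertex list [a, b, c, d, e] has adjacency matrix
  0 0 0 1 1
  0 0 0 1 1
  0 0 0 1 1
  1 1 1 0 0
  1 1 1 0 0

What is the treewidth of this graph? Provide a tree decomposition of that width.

Each bag holds 3 vertices, so the decomposition has width 2, which upper-bounds the treewidth. The edges b–d–a–e–b form a cycle, so G is not a tree and its treewidth is at least 2. The upper and lower bounds meet at 2, so that is the treewidth.

Treewidth 2.
Bags: B1 = {b, d, e}  B2 = {a, d, e}  B3 = {c, d, e}
Tree: B1–B2, B2–B3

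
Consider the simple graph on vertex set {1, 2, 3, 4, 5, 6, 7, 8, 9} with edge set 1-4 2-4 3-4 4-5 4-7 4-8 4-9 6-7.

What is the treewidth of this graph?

1

A width-1 tree decomposition is:
Bags: B1 = {3, 4}  B2 = {4, 8}  B3 = {4, 7}  B4 = {4, 5}  B5 = {4, 9}  B6 = {2, 4}  B7 = {1, 4}  B8 = {6, 7}
Tree: B1–B2, B2–B3, B1–B4, B1–B5, B5–B6, B5–B7, B3–B8
Every bag has size at most 2, so the width is 2 − 1 = 1 and tw(G) ≤ 1. G has an edge, so its treewidth is at least 1. The upper and lower bounds meet at 1, so that is the treewidth.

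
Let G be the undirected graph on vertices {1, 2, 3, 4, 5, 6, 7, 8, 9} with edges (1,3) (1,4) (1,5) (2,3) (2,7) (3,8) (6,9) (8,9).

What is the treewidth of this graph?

A width-1 tree decomposition is:
Bags: B1 = {8, 9}  B2 = {3, 8}  B3 = {1, 3}  B4 = {6, 9}  B5 = {2, 3}  B6 = {2, 7}  B7 = {1, 4}  B8 = {1, 5}
Tree: B1–B2, B2–B3, B1–B4, B2–B5, B5–B6, B3–B7, B3–B8
The largest bag has 2 vertices, giving width 1; this decomposition certifies tw(G) ≤ 1. G has an edge, so its treewidth is at least 1. Hence tw(G) = 1 exactly.

1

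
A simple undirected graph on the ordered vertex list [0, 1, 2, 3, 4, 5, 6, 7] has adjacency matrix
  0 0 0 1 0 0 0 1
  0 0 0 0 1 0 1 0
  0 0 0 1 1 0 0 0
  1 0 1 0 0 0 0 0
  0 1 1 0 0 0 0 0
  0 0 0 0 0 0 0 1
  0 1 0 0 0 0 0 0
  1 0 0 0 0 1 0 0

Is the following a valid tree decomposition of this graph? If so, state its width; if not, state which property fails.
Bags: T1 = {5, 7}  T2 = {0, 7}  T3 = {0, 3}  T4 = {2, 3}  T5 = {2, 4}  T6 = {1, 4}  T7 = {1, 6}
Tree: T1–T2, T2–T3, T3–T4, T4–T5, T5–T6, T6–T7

Every vertex of G appears in some bag (union = {0, 1, 2, 3, 4, 5, 6, 7}); every edge is covered by a bag; and for each vertex v the set of bags containing v is connected in the bag tree. The decomposition is therefore valid. The largest bag has 2 vertices, so the width is 1.

Yes; width 1.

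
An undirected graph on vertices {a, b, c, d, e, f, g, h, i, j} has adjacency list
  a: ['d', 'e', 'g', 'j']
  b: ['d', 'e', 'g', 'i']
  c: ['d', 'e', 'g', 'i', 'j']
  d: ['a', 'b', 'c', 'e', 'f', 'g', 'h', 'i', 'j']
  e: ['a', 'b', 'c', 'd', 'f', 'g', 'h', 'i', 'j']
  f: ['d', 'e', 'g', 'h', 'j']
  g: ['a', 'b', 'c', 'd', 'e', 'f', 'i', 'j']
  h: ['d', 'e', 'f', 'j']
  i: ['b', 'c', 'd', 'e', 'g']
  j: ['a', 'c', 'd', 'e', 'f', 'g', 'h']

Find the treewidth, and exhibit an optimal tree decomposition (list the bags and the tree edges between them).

Treewidth 4.
One such decomposition:
Bags: B1 = {c, d, e, g, j}  B2 = {c, d, e, g, i}  B3 = {b, d, e, g, i}  B4 = {d, e, f, g, j}  B5 = {d, e, f, h, j}  B6 = {a, d, e, g, j}
Tree: B1–B2, B2–B3, B1–B4, B4–B5, B1–B6

Each bag holds 5 vertices, so the decomposition has width 4, which upper-bounds the treewidth. Conversely, {d, e, f, g, j} is a clique of size 5, and the vertices of any clique must share a bag in every tree decomposition; so some bag has ≥ 5 vertices and tw(G) ≥ 4. Combining the bounds, tw(G) = 4.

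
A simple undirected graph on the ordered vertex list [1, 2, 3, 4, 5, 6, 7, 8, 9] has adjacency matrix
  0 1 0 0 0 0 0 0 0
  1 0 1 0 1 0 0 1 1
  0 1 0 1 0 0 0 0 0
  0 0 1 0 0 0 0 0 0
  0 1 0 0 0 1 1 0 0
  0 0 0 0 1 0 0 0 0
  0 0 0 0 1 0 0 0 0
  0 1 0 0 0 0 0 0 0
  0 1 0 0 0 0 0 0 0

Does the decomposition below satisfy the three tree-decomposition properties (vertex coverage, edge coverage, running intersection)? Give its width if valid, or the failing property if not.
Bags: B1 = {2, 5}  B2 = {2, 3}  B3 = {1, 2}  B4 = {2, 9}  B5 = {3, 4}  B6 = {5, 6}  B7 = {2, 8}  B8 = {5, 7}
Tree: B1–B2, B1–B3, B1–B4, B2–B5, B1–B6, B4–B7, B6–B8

Yes; width 1.

Every vertex of G appears in some bag (union = {1, 2, 3, 4, 5, 6, 7, 8, 9}); every edge is covered by a bag; and for each vertex v the set of bags containing v is connected in the bag tree. The decomposition is therefore valid. The largest bag has 2 vertices, so the width is 1.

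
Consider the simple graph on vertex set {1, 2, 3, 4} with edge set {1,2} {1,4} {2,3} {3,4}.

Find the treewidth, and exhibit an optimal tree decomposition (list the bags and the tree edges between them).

Each bag holds 3 vertices, so the decomposition has width 2, which upper-bounds the treewidth. The edges 1–2–3–4–1 form a cycle, so G is not a tree and its treewidth is at least 2. Therefore the treewidth is 2.

Treewidth 2.
Bags: B1 = {1, 2, 3}  B2 = {1, 3, 4}
Tree: B1–B2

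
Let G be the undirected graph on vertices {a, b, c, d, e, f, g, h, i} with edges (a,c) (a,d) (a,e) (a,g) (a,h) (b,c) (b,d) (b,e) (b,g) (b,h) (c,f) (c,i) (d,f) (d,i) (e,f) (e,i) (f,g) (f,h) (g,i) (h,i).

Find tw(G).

4

A width-4 tree decomposition is:
Bags: B1 = {a, b, f, h, i}  B2 = {a, b, f, g, i}  B3 = {a, b, e, f, i}  B4 = {a, b, d, f, i}  B5 = {a, b, c, f, i}
Tree: B1–B2, B2–B3, B3–B4, B4–B5
Every bag has size at most 5, so the width is 5 − 1 = 4 and tw(G) ≤ 4. For the lower bound: the 5 vertex sets {b,h}, {a,g}, {e,i}, {f}, {d} are disjoint, each induces a connected subgraph, and every pair is joined by at least one edge of G. Contracting each set to a single vertex therefore yields K_{5} as a minor, and since treewidth is minor-monotone, tw(G) ≥ tw(K_{5}) = 4. The upper and lower bounds meet at 4, so that is the treewidth.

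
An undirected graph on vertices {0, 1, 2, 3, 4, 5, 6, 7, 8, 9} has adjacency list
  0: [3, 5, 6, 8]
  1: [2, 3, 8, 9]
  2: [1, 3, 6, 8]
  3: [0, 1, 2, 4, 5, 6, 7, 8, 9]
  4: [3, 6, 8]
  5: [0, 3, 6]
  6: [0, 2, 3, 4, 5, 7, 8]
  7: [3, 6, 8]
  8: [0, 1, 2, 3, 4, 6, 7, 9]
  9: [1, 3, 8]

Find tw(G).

A width-3 tree decomposition is:
Bags: B1 = {2, 3, 6, 8}  B2 = {3, 6, 7, 8}  B3 = {0, 3, 6, 8}  B4 = {0, 3, 5, 6}  B5 = {1, 2, 3, 8}  B6 = {3, 4, 6, 8}  B7 = {1, 3, 8, 9}
Tree: B1–B2, B2–B3, B3–B4, B1–B5, B2–B6, B5–B7
Every bag has size at most 4, so the width is 4 − 1 = 3 and tw(G) ≤ 3. On the other hand G contains the 4-clique {1, 3, 8, 9}. A clique must lie in a single bag of any decomposition, so no decomposition can have width below 3. Hence tw(G) = 3 exactly.

3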